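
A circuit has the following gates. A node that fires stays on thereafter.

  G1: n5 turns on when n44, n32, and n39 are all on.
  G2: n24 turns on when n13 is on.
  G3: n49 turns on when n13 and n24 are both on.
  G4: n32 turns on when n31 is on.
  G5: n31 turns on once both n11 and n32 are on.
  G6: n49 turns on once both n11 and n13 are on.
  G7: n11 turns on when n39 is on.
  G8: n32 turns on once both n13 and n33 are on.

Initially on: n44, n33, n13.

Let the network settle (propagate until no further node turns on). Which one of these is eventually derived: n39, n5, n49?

n49

n13 is on, so n24 turns on (G2).
G3: n13 and n24 on → n49 on.
No rule produces n39, and it is not given. n5 would need n44, n32, and n39 (G1), but n39 never turns on.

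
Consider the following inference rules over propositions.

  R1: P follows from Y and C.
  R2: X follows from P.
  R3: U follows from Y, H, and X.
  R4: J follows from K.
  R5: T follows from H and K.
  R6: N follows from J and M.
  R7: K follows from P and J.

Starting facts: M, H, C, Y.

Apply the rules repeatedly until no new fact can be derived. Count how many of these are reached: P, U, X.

Y and C hold, so P follows (R1).
P holds, so X follows (R2).
From Y, H, and X, R3 gives U.
P: reached.
U: reached.
X: reached.
All 3 are reached.

3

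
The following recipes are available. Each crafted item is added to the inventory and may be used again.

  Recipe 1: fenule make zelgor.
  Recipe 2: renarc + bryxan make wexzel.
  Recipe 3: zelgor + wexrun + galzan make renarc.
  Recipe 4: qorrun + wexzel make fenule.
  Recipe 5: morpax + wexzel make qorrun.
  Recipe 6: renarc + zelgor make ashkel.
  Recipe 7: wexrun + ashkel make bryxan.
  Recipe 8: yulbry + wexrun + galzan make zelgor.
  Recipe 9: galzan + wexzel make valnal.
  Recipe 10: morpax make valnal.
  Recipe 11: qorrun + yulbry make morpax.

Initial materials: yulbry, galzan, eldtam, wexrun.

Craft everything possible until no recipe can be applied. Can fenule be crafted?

fenule would need qorrun and wexzel (Recipe 4), but qorrun is never obtained.

No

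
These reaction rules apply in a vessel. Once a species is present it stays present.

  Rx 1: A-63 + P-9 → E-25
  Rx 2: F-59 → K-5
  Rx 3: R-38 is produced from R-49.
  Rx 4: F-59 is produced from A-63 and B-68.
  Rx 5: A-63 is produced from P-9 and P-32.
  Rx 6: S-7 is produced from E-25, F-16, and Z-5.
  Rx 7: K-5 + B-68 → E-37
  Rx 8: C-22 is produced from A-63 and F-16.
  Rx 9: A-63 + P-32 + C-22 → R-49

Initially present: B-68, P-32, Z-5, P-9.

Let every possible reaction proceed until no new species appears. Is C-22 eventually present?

C-22 would need A-63 and F-16 (Rx 8), but F-16 never forms.

No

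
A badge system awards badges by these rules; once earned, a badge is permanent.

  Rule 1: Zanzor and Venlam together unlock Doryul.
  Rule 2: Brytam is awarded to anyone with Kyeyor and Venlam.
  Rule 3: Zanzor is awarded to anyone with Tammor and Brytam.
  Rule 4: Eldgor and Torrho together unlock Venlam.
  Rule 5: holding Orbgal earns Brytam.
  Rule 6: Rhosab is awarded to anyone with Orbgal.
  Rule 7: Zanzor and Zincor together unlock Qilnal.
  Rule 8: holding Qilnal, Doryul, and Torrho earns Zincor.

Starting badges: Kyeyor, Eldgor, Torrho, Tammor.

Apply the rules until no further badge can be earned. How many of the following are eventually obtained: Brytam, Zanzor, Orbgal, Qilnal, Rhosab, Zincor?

2

With Eldgor and Torrho, Venlam is earned (Rule 4).
With Kyeyor and Venlam, Brytam is earned (Rule 2).
With Tammor and Brytam, Zanzor is earned (Rule 3).
Brytam: reached.
Zanzor: reached.
No rule produces Orbgal, and it is not given.
Qilnal would need Zanzor and Zincor (Rule 7), but Zincor is never earned.
Rhosab would need Orbgal (Rule 6), but Orbgal is never earned.
Zincor would need Qilnal, Doryul, and Torrho (Rule 8), but Qilnal is never earned.
Reached: Brytam and Zanzor — 2 of the 6.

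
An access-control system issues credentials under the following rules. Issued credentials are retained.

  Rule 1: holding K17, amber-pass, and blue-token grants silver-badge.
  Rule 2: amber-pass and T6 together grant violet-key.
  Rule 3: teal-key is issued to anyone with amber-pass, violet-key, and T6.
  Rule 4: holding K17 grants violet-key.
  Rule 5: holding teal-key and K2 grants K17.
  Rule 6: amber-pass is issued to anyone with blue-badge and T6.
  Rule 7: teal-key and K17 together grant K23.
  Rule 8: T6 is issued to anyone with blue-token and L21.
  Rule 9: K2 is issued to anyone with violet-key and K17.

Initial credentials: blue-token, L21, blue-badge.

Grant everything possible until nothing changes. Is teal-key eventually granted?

Yes

Holding blue-token and L21 grants T6 (Rule 8).
Holding blue-badge and T6 grants amber-pass (Rule 6).
Holding amber-pass and T6 grants violet-key (Rule 2).
Holding amber-pass, violet-key, and T6 grants teal-key (Rule 3).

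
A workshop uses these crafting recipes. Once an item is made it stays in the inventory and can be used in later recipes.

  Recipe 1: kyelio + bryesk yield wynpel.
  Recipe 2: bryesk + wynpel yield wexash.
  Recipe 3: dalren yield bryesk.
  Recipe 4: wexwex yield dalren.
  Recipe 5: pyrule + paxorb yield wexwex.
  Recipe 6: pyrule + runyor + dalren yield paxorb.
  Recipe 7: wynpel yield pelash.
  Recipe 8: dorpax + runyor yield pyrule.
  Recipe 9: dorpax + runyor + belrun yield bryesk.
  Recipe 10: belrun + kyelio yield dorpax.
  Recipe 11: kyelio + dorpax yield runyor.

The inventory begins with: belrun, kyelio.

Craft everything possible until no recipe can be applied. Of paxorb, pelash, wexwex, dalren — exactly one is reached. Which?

pelash

belrun + kyelio → dorpax (Recipe 10).
kyelio + dorpax → runyor (Recipe 11).
Using Recipe 9, dorpax, runyor, and belrun make bryesk.
kyelio + bryesk → wynpel (Recipe 1).
Using Recipe 7, wynpel makes pelash.
wexwex would need pyrule and paxorb (Recipe 5), but paxorb is never obtained. paxorb would need pyrule, runyor, and dalren (Recipe 6), but dalren is never obtained. dalren would need wexwex (Recipe 4), but wexwex is never obtained.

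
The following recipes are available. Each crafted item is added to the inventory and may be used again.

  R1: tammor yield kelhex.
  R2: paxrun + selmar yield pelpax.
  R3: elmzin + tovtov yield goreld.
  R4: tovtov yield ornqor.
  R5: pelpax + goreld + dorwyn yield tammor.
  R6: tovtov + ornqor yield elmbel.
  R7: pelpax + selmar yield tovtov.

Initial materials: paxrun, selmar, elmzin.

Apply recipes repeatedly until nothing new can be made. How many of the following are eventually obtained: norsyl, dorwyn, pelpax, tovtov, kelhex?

Using R2, paxrun and selmar make pelpax.
pelpax + selmar → tovtov (R7).
No rule produces norsyl, and it is not given.
No rule produces dorwyn, and it is not given.
pelpax: reached.
tovtov: reached.
kelhex would need tammor (R1), but tammor is never obtained.
Reached: pelpax and tovtov — 2 of the 5.

2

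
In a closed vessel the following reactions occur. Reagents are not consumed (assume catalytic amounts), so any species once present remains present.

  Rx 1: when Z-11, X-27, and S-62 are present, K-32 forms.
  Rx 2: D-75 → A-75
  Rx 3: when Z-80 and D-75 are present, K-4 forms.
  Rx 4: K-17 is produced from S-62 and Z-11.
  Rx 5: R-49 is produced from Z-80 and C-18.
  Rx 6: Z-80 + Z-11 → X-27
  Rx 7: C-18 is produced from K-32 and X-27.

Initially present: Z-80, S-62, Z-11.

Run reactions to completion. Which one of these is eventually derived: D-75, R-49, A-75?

R-49

Z-80 and Z-11 present → X-27 forms (Rx 6).
Z-11, X-27, and S-62 present → K-32 forms (Rx 1).
K-32 and X-27 present → C-18 forms (Rx 7).
Z-80 and C-18 present → R-49 forms (Rx 5).
A-75 would need D-75 (Rx 2), but D-75 never forms. No rule produces D-75, and it is not given.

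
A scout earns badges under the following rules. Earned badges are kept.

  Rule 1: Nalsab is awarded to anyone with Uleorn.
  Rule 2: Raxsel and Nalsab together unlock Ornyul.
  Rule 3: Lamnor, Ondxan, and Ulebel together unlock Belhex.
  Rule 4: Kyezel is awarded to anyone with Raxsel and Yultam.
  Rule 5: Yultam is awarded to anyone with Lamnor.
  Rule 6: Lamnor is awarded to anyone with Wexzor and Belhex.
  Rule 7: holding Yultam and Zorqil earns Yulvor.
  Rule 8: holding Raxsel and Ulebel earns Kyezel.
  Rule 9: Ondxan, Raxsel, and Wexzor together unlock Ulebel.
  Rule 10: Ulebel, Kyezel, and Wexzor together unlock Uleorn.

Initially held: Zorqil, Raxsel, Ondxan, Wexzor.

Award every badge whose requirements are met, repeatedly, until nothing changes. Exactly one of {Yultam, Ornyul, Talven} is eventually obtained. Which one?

With Ondxan, Raxsel, and Wexzor, Ulebel is earned (Rule 9).
With Raxsel and Ulebel, Kyezel is earned (Rule 8).
With Ulebel, Kyezel, and Wexzor, Uleorn is earned (Rule 10).
With Uleorn, Nalsab is earned (Rule 1).
With Raxsel and Nalsab, Ornyul is earned (Rule 2).
No rule produces Talven, and it is not given. Yultam would need Lamnor (Rule 5), but Lamnor is never earned.

Ornyul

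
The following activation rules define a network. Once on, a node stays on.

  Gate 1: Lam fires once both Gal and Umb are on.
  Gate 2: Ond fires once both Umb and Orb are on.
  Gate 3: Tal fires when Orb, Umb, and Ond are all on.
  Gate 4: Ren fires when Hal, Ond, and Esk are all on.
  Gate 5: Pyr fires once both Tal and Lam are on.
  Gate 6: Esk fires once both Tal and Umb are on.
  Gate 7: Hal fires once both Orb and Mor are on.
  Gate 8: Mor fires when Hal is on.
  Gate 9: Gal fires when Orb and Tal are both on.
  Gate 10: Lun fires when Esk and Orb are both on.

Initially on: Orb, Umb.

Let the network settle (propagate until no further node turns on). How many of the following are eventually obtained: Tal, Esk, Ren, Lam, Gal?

4

Umb and Orb are on, so Ond fires (Gate 2).
Gate 3: Orb, Umb, and Ond on → Tal on.
Gate 9: Orb and Tal on → Gal on.
Tal and Umb are on, so Esk fires (Gate 6).
Gal and Umb are on, so Lam fires (Gate 1).
Tal: reached.
Esk: reached.
Ren would need Hal, Ond, and Esk (Gate 4), but Hal never turns on.
Lam: reached.
Gal: reached.
Reached: Tal, Esk, Lam, and Gal — 4 of the 5.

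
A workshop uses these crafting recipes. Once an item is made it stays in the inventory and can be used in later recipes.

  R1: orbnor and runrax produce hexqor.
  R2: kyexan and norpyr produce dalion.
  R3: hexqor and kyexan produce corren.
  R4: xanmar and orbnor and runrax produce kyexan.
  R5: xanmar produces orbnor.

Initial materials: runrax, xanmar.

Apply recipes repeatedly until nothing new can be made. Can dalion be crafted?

dalion would need kyexan and norpyr (R2), but norpyr is never obtained.

No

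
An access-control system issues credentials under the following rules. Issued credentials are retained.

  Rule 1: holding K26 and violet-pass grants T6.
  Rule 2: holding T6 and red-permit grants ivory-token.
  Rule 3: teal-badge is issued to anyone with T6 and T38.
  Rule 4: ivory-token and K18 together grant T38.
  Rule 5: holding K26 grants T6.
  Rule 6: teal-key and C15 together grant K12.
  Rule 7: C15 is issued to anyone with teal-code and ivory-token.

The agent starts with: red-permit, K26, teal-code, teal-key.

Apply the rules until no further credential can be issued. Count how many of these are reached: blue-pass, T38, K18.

0

No rule produces blue-pass, and it is not given.
T38 would need ivory-token and K18 (Rule 4), but K18 is never granted.
No rule produces K18, and it is not given.
None of the 3 are reached.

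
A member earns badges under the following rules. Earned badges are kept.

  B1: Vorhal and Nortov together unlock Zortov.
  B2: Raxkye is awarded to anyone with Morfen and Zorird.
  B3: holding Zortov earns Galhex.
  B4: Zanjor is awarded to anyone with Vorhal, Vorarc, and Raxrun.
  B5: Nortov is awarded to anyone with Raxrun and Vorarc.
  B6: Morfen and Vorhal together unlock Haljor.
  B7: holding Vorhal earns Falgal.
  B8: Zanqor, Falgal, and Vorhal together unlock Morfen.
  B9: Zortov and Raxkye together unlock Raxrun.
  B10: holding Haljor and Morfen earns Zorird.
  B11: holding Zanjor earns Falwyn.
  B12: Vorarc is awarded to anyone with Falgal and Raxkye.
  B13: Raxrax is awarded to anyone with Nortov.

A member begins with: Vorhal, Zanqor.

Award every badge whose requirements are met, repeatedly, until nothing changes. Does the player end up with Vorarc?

Yes

With Vorhal, Falgal is earned (B7).
With Zanqor, Falgal, and Vorhal, Morfen is earned (B8).
With Morfen and Vorhal, Haljor is earned (B6).
With Haljor and Morfen, Zorird is earned (B10).
With Morfen and Zorird, Raxkye is earned (B2).
With Falgal and Raxkye, Vorarc is earned (B12).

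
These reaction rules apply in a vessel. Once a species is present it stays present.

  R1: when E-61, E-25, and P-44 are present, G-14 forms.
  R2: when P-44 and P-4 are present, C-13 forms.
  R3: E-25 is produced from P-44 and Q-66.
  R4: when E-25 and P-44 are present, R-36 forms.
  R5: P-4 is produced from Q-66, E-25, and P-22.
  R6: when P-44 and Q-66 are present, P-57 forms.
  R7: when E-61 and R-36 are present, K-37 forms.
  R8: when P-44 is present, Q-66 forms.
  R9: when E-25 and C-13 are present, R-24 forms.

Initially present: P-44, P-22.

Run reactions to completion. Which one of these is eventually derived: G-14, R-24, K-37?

R-24

P-44 present → Q-66 forms (R8).
P-44 and Q-66 present → E-25 forms (R3).
Q-66, E-25, and P-22 present → P-4 forms (R5).
P-44 and P-4 present → C-13 forms (R2).
E-25 and C-13 present → R-24 forms (R9).
G-14 would need E-61, E-25, and P-44 (R1), but E-61 never forms. K-37 would need E-61 and R-36 (R7), but E-61 never forms.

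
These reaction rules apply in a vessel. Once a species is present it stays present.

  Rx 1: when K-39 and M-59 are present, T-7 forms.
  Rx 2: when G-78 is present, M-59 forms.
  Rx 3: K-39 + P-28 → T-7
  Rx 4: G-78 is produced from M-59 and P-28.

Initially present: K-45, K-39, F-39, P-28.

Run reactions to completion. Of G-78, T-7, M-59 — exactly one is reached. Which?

K-39 and P-28 present → T-7 forms (Rx 3).
G-78 would need M-59 and P-28 (Rx 4), but M-59 never forms. M-59 would need G-78 (Rx 2), but G-78 never forms.

T-7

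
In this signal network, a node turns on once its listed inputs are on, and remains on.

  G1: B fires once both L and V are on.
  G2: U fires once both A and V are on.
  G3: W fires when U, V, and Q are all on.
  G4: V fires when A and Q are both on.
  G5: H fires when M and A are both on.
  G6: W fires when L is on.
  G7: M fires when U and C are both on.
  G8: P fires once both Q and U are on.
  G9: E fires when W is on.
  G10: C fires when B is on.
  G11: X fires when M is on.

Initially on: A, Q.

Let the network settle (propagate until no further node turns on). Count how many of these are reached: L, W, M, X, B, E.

2

G4: A and Q on → V on.
G2: A and V on → U on.
G3: U, V, and Q on → W on.
G9: W on → E on.
No rule produces L, and it is not given.
W: reached.
M would need U and C (G7), but C never turns on.
X would need M (G11), but M never turns on.
B would need L and V (G1), but L never turns on.
E: reached.
Reached: W and E — 2 of the 6.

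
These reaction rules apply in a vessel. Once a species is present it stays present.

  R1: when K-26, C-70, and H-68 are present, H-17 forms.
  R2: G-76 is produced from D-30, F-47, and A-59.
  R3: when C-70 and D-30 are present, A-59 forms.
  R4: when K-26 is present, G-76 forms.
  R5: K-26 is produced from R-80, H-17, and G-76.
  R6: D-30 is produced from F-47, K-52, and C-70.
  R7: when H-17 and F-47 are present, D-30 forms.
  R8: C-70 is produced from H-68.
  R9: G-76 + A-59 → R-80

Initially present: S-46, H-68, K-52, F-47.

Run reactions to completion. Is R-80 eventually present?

H-68 present → C-70 forms (R8).
F-47, K-52, and C-70 present → D-30 forms (R6).
C-70 and D-30 present → A-59 forms (R3).
D-30, F-47, and A-59 present → G-76 forms (R2).
G-76 and A-59 present → R-80 forms (R9).

Yes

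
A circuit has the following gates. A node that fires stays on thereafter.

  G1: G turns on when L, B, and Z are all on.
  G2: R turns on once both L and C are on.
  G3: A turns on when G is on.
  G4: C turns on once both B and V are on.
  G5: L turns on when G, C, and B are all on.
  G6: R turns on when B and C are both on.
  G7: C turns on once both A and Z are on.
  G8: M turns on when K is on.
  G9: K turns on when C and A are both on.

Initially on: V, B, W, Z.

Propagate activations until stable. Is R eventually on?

G4: B and V on → C on.
G6: B and C on → R on.

Yes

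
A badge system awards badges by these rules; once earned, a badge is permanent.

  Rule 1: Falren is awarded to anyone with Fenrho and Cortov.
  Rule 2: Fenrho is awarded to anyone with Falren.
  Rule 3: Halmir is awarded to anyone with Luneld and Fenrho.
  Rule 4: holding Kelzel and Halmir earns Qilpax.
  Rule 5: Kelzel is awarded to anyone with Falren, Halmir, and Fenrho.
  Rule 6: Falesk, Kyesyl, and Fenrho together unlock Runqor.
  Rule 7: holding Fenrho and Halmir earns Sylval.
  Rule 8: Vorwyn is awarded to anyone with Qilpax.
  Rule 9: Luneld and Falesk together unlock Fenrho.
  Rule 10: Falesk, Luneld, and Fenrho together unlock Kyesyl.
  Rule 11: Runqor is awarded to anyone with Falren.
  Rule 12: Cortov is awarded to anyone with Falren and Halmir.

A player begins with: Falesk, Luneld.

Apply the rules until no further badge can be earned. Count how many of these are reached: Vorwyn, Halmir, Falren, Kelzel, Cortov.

With Luneld and Falesk, Fenrho is earned (Rule 9).
With Luneld and Fenrho, Halmir is earned (Rule 3).
Vorwyn would need Qilpax (Rule 8), but Qilpax is never earned.
Halmir: reached.
Falren would need Fenrho and Cortov (Rule 1), but Cortov is never earned.
Kelzel would need Falren, Halmir, and Fenrho (Rule 5), but Falren is never earned.
Cortov would need Falren and Halmir (Rule 12), but Falren is never earned.
Reached: Halmir — 1 of the 5.

1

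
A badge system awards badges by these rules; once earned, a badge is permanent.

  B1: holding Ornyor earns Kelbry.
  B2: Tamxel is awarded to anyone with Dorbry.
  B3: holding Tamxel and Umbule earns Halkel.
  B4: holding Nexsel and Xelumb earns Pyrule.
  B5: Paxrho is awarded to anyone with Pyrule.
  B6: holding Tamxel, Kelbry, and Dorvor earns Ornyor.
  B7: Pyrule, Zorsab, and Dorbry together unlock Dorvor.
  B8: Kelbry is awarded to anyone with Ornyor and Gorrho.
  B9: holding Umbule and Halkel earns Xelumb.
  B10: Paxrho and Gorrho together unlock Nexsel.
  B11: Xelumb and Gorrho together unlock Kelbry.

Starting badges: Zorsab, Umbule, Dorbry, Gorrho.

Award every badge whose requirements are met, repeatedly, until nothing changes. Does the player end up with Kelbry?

Yes

With Dorbry, Tamxel is earned (B2).
With Tamxel and Umbule, Halkel is earned (B3).
With Umbule and Halkel, Xelumb is earned (B9).
With Xelumb and Gorrho, Kelbry is earned (B11).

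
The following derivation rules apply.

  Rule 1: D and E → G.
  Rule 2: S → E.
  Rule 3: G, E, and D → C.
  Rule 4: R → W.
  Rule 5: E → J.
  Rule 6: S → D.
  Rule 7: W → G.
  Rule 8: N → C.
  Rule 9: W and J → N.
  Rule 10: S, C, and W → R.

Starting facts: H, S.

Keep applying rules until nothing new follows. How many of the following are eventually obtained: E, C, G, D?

4

From S, Rule 2 gives E.
S holds, so D follows (Rule 6).
D and E hold, so G follows (Rule 1).
From G, E, and D, Rule 3 gives C.
E: reached.
C: reached.
G: reached.
D: reached.
All 4 are reached.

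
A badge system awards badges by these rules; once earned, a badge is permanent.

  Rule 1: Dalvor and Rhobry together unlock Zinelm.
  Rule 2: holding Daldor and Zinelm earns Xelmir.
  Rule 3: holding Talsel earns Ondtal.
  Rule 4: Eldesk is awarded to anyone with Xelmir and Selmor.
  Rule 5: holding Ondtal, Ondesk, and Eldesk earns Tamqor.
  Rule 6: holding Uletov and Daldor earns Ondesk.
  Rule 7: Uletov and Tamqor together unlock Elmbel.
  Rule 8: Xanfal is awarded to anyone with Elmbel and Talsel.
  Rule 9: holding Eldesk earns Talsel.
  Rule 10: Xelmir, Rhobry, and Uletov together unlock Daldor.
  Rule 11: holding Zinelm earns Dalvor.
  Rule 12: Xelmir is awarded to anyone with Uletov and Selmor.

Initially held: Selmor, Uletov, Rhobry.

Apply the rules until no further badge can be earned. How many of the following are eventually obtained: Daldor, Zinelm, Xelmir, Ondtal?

With Uletov and Selmor, Xelmir is earned (Rule 12).
With Xelmir and Selmor, Eldesk is earned (Rule 4).
With Xelmir, Rhobry, and Uletov, Daldor is earned (Rule 10).
With Eldesk, Talsel is earned (Rule 9).
With Talsel, Ondtal is earned (Rule 3).
Daldor: reached.
Zinelm would need Dalvor and Rhobry (Rule 1), but Dalvor is never earned.
Xelmir: reached.
Ondtal: reached.
Reached: Daldor, Xelmir, and Ondtal — 3 of the 4.

3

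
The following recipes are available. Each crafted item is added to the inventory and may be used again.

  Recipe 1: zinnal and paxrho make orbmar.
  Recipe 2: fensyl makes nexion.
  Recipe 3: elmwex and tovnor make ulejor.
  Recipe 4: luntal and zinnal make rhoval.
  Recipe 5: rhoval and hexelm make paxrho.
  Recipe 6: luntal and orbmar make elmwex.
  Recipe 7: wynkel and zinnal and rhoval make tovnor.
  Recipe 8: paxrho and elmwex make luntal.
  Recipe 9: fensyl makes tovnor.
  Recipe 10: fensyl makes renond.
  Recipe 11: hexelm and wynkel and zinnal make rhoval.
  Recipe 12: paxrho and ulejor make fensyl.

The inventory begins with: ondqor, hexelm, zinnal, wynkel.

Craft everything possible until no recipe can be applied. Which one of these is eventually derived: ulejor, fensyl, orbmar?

Using Recipe 11, hexelm, wynkel, and zinnal make rhoval.
rhoval and hexelm → paxrho (Recipe 5).
zinnal and paxrho → orbmar (Recipe 1).
ulejor would need elmwex and tovnor (Recipe 3), but elmwex is never obtained. fensyl would need paxrho and ulejor (Recipe 12), but ulejor is never obtained.

orbmar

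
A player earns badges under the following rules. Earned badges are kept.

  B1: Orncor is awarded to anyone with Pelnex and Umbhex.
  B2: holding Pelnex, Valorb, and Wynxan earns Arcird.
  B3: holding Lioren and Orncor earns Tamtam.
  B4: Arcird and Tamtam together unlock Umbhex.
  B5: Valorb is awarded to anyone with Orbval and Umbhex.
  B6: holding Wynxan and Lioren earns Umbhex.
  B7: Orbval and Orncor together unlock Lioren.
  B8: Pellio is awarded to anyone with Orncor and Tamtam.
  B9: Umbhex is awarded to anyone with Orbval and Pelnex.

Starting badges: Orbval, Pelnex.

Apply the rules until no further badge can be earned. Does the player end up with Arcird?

Arcird would need Pelnex, Valorb, and Wynxan (B2), but Wynxan is never earned.

No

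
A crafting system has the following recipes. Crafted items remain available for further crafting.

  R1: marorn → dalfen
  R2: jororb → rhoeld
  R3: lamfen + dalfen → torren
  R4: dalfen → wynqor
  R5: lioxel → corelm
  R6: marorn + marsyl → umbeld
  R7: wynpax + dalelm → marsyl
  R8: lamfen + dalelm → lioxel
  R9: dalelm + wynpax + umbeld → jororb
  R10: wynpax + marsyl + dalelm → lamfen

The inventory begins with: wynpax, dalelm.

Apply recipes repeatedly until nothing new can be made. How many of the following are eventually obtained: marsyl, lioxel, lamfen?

3

wynpax + dalelm → marsyl (R7).
Using R10, wynpax, marsyl, and dalelm make lamfen.
Using R8, lamfen and dalelm make lioxel.
marsyl: reached.
lioxel: reached.
lamfen: reached.
All 3 are reached.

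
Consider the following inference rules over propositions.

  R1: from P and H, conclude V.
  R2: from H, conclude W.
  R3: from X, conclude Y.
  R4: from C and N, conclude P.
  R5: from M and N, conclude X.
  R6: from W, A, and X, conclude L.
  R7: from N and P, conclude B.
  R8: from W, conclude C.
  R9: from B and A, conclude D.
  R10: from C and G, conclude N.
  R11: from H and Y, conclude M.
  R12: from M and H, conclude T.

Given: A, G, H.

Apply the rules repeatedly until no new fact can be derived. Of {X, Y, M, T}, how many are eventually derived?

X would need M and N (R5), but M is never established.
Y would need X (R3), but X is never established.
M would need H and Y (R11), but Y is never established.
T would need M and H (R12), but M is never established.
None of the 4 are reached.

0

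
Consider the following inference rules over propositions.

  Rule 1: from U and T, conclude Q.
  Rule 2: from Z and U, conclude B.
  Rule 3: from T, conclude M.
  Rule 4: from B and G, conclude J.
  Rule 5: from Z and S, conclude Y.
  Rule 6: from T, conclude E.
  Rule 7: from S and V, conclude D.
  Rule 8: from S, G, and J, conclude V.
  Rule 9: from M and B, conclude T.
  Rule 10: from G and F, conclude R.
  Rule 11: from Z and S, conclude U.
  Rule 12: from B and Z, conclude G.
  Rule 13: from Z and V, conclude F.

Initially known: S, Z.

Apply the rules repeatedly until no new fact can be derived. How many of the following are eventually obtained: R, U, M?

From Z and S, Rule 11 gives U.
Z and U hold, so B follows (Rule 2).
From B and Z, Rule 12 gives G.
B and G hold, so J follows (Rule 4).
From S, G, and J, Rule 8 gives V.
From Z and V, Rule 13 gives F.
From G and F, Rule 10 gives R.
R: reached.
U: reached.
M would need T (Rule 3), but T is never established.
Reached: R and U — 2 of the 3.

2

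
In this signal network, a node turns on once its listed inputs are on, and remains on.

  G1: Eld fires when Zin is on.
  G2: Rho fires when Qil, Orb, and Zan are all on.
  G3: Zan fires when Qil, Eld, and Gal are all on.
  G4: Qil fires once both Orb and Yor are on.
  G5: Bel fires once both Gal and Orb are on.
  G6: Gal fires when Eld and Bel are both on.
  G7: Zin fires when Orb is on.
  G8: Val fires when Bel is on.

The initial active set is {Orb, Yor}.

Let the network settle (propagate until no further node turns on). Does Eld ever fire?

Yes

Orb is on, so Zin fires (G7).
G1: Zin on → Eld on.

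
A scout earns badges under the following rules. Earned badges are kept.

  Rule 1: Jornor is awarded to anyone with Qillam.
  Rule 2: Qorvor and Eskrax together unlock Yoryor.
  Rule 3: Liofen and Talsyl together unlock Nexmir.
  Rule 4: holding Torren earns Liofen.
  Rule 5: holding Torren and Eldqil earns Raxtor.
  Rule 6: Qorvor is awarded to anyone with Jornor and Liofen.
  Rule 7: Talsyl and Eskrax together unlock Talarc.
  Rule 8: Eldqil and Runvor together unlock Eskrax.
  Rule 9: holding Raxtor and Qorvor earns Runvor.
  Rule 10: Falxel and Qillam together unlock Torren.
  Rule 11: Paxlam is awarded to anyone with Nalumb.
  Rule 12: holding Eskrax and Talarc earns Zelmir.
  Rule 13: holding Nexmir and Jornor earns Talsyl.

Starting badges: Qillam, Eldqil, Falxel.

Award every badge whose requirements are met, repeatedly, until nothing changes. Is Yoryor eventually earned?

Yes

With Qillam, Jornor is earned (Rule 1).
With Falxel and Qillam, Torren is earned (Rule 10).
With Torren and Eldqil, Raxtor is earned (Rule 5).
With Torren, Liofen is earned (Rule 4).
With Jornor and Liofen, Qorvor is earned (Rule 6).
With Raxtor and Qorvor, Runvor is earned (Rule 9).
With Eldqil and Runvor, Eskrax is earned (Rule 8).
With Qorvor and Eskrax, Yoryor is earned (Rule 2).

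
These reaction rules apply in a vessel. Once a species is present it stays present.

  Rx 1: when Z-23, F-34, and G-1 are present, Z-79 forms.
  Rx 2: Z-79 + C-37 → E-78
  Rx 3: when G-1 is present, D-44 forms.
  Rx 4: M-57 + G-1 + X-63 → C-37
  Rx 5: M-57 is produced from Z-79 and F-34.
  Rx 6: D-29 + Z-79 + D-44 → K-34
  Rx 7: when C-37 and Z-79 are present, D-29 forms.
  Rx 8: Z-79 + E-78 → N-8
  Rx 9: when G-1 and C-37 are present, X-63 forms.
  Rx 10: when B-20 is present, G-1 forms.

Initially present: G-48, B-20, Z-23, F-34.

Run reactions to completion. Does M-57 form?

Yes

B-20 present → G-1 forms (Rx 10).
Z-23, F-34, and G-1 present → Z-79 forms (Rx 1).
Z-79 and F-34 present → M-57 forms (Rx 5).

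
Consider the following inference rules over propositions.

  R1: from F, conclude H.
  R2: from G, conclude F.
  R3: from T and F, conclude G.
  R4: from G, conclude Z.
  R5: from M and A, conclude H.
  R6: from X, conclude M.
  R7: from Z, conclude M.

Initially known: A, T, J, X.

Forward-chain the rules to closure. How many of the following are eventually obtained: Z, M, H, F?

2

From X, R6 gives M.
M and A hold, so H follows (R5).
Z would need G (R4), but G is never established.
M: reached.
H: reached.
F would need G (R2), but G is never established.
Reached: M and H — 2 of the 4.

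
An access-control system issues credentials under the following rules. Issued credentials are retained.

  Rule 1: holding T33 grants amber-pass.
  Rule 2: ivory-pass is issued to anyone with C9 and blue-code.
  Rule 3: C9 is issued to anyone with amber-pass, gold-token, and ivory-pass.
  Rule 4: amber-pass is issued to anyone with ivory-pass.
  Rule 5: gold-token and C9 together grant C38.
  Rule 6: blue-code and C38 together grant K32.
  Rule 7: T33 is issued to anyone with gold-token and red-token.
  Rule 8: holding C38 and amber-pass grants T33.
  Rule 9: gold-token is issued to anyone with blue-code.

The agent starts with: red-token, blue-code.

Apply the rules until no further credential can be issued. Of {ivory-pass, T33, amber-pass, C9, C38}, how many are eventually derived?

Holding blue-code grants gold-token (Rule 9).
Holding gold-token and red-token grants T33 (Rule 7).
Holding T33 grants amber-pass (Rule 1).
ivory-pass would need C9 and blue-code (Rule 2), but C9 is never granted.
T33: reached.
amber-pass: reached.
C9 would need amber-pass, gold-token, and ivory-pass (Rule 3), but ivory-pass is never granted.
C38 would need gold-token and C9 (Rule 5), but C9 is never granted.
Reached: T33 and amber-pass — 2 of the 5.

2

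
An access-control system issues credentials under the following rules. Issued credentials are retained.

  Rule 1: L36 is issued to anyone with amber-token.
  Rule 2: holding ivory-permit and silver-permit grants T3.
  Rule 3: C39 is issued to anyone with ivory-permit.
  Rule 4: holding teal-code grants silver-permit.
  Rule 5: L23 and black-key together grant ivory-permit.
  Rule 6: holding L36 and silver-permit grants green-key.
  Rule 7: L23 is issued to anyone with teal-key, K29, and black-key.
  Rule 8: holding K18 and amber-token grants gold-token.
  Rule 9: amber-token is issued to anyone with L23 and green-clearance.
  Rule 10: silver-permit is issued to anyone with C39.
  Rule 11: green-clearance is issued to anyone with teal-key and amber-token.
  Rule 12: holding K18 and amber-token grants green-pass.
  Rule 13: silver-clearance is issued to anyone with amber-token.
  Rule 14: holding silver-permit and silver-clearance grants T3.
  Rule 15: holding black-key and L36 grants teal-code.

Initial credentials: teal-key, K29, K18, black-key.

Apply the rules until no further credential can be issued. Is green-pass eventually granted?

green-pass would need K18 and amber-token (Rule 12), but amber-token is never granted.

No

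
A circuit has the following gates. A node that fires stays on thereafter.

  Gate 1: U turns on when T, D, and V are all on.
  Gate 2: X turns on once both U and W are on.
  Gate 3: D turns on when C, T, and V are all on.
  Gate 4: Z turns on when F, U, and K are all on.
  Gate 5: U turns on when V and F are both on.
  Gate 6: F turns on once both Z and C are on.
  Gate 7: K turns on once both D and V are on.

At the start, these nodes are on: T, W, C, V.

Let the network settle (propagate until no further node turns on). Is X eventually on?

Gate 3: C, T, and V on → D on.
Gate 1: T, D, and V on → U on.
Gate 2: U and W on → X on.

Yes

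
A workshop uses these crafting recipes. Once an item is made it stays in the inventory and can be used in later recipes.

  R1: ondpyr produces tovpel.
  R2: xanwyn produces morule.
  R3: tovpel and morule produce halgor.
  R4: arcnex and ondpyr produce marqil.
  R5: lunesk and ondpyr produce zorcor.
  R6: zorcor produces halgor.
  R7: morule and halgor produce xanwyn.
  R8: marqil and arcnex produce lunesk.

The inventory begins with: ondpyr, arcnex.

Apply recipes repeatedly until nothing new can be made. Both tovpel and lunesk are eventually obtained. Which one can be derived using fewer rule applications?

tovpel

tovpel: ondpyr → tovpel (R1). [1 rule application]
lunesk: Using R4, arcnex and ondpyr make marqil. Using R8, marqil and arcnex make lunesk. [2 rule applications]
tovpel needs fewer.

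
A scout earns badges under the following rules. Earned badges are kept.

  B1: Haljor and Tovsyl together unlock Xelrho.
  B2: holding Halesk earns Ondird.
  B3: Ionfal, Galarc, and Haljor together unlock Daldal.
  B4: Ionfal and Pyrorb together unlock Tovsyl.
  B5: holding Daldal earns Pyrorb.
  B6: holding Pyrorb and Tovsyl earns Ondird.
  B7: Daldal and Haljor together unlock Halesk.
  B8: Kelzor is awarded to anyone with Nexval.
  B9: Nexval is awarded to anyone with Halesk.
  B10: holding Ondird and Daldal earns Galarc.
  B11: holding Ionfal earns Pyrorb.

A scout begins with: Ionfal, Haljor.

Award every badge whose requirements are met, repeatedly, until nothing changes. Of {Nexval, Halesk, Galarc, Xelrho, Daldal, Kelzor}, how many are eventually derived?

With Ionfal, Pyrorb is earned (B11).
With Ionfal and Pyrorb, Tovsyl is earned (B4).
With Haljor and Tovsyl, Xelrho is earned (B1).
Nexval would need Halesk (B9), but Halesk is never earned.
Halesk would need Daldal and Haljor (B7), but Daldal is never earned.
Galarc would need Ondird and Daldal (B10), but Daldal is never earned.
Xelrho: reached.
Daldal would need Ionfal, Galarc, and Haljor (B3), but Galarc is never earned.
Kelzor would need Nexval (B8), but Nexval is never earned.
Reached: Xelrho — 1 of the 6.

1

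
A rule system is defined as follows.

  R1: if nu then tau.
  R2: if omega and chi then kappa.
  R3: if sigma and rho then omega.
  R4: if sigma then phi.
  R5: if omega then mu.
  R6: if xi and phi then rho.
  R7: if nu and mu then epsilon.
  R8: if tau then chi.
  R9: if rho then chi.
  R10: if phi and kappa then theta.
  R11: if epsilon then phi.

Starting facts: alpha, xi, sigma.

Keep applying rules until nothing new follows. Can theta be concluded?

Yes

sigma holds, so phi follows (R4).
From xi and phi, R6 gives rho.
From sigma and rho, R3 gives omega.
rho holds, so chi follows (R9).
omega and chi hold, so kappa follows (R2).
From phi and kappa, R10 gives theta.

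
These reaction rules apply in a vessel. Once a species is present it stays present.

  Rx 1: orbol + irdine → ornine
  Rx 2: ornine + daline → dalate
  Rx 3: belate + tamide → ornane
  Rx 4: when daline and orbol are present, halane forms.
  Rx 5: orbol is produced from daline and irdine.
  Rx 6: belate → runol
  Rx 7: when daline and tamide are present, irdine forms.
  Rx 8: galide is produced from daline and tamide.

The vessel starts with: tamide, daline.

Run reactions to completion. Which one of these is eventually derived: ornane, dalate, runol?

dalate

daline and tamide present → irdine forms (Rx 7).
daline and irdine present → orbol forms (Rx 5).
orbol and irdine present → ornine forms (Rx 1).
ornine and daline present → dalate forms (Rx 2).
ornane would need belate and tamide (Rx 3), but belate never forms. runol would need belate (Rx 6), but belate never forms.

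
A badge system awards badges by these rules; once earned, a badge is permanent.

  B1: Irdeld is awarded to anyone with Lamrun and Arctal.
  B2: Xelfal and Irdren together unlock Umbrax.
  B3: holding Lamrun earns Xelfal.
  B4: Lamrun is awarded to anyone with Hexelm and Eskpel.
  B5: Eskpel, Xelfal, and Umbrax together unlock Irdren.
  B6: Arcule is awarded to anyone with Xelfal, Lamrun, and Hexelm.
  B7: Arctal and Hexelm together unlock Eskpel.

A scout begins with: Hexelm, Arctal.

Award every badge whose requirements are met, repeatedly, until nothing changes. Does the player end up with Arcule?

With Arctal and Hexelm, Eskpel is earned (B7).
With Hexelm and Eskpel, Lamrun is earned (B4).
With Lamrun, Xelfal is earned (B3).
With Xelfal, Lamrun, and Hexelm, Arcule is earned (B6).

Yes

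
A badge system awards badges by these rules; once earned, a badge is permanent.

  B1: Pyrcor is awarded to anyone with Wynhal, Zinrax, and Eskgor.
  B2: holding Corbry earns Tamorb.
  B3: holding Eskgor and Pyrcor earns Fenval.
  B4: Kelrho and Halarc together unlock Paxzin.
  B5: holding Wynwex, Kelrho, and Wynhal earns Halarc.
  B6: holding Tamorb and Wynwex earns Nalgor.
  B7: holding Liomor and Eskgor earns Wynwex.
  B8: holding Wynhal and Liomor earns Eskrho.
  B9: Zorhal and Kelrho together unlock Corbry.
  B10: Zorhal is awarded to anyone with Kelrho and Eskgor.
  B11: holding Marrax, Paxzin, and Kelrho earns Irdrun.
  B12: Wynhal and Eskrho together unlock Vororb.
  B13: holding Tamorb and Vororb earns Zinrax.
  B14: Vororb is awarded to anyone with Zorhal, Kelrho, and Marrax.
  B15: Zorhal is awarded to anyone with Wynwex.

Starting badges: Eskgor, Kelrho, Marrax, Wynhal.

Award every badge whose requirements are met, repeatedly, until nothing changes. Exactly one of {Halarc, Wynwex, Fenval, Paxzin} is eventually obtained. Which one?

Fenval

With Kelrho and Eskgor, Zorhal is earned (B10).
With Zorhal, Kelrho, and Marrax, Vororb is earned (B14).
With Zorhal and Kelrho, Corbry is earned (B9).
With Corbry, Tamorb is earned (B2).
With Tamorb and Vororb, Zinrax is earned (B13).
With Wynhal, Zinrax, and Eskgor, Pyrcor is earned (B1).
With Eskgor and Pyrcor, Fenval is earned (B3).
Halarc would need Wynwex, Kelrho, and Wynhal (B5), but Wynwex is never earned. Wynwex would need Liomor and Eskgor (B7), but Liomor is never earned. Paxzin would need Kelrho and Halarc (B4), but Halarc is never earned.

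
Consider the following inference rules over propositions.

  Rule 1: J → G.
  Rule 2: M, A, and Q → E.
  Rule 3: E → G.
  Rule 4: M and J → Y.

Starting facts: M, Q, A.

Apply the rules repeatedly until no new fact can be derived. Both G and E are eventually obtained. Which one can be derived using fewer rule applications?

E: M, A, and Q hold, so E follows (Rule 2). [1 rule application]
G: From M, A, and Q, Rule 2 gives E. From E, Rule 3 gives G. [2 rule applications]
E needs fewer.

E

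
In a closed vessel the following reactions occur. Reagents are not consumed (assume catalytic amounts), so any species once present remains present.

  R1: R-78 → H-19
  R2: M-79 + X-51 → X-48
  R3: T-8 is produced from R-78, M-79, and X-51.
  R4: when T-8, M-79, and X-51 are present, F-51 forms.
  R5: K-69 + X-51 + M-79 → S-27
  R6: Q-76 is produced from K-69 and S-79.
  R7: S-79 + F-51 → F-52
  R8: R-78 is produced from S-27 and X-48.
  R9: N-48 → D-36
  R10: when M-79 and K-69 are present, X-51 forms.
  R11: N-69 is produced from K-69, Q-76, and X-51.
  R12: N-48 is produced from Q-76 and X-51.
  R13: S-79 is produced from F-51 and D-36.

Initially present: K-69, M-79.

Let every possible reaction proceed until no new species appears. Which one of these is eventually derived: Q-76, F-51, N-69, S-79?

F-51

M-79 and K-69 present → X-51 forms (R10).
K-69, X-51, and M-79 present → S-27 forms (R5).
M-79 and X-51 present → X-48 forms (R2).
S-27 and X-48 present → R-78 forms (R8).
R-78, M-79, and X-51 present → T-8 forms (R3).
T-8, M-79, and X-51 present → F-51 forms (R4).
S-79 would need F-51 and D-36 (R13), but D-36 never forms. N-69 would need K-69, Q-76, and X-51 (R11), but Q-76 never forms. Q-76 would need K-69 and S-79 (R6), but S-79 never forms.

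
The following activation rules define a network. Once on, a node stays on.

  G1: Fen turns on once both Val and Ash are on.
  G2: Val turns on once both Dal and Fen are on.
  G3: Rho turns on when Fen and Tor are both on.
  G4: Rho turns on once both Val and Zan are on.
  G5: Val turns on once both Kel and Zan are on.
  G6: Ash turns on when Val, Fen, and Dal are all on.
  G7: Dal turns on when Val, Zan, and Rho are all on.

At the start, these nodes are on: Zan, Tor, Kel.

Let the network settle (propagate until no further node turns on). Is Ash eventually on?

No

Ash would need Val, Fen, and Dal (G6), but Fen never turns on.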